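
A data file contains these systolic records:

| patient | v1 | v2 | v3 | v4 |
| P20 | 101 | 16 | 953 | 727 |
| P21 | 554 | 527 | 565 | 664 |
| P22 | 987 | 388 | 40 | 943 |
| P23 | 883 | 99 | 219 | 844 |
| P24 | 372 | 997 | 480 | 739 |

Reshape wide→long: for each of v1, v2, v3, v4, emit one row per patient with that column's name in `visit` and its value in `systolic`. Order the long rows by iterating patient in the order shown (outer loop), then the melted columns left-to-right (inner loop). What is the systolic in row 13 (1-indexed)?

20 rows total (5 × 4). Row 13: index ⌊(13-1)/4⌋ = 3 into patient → P23; (13-1) mod 4 = 0 into the melted columns → v1.
So row 13 is (P23, v1, 883); systolic = 883.

883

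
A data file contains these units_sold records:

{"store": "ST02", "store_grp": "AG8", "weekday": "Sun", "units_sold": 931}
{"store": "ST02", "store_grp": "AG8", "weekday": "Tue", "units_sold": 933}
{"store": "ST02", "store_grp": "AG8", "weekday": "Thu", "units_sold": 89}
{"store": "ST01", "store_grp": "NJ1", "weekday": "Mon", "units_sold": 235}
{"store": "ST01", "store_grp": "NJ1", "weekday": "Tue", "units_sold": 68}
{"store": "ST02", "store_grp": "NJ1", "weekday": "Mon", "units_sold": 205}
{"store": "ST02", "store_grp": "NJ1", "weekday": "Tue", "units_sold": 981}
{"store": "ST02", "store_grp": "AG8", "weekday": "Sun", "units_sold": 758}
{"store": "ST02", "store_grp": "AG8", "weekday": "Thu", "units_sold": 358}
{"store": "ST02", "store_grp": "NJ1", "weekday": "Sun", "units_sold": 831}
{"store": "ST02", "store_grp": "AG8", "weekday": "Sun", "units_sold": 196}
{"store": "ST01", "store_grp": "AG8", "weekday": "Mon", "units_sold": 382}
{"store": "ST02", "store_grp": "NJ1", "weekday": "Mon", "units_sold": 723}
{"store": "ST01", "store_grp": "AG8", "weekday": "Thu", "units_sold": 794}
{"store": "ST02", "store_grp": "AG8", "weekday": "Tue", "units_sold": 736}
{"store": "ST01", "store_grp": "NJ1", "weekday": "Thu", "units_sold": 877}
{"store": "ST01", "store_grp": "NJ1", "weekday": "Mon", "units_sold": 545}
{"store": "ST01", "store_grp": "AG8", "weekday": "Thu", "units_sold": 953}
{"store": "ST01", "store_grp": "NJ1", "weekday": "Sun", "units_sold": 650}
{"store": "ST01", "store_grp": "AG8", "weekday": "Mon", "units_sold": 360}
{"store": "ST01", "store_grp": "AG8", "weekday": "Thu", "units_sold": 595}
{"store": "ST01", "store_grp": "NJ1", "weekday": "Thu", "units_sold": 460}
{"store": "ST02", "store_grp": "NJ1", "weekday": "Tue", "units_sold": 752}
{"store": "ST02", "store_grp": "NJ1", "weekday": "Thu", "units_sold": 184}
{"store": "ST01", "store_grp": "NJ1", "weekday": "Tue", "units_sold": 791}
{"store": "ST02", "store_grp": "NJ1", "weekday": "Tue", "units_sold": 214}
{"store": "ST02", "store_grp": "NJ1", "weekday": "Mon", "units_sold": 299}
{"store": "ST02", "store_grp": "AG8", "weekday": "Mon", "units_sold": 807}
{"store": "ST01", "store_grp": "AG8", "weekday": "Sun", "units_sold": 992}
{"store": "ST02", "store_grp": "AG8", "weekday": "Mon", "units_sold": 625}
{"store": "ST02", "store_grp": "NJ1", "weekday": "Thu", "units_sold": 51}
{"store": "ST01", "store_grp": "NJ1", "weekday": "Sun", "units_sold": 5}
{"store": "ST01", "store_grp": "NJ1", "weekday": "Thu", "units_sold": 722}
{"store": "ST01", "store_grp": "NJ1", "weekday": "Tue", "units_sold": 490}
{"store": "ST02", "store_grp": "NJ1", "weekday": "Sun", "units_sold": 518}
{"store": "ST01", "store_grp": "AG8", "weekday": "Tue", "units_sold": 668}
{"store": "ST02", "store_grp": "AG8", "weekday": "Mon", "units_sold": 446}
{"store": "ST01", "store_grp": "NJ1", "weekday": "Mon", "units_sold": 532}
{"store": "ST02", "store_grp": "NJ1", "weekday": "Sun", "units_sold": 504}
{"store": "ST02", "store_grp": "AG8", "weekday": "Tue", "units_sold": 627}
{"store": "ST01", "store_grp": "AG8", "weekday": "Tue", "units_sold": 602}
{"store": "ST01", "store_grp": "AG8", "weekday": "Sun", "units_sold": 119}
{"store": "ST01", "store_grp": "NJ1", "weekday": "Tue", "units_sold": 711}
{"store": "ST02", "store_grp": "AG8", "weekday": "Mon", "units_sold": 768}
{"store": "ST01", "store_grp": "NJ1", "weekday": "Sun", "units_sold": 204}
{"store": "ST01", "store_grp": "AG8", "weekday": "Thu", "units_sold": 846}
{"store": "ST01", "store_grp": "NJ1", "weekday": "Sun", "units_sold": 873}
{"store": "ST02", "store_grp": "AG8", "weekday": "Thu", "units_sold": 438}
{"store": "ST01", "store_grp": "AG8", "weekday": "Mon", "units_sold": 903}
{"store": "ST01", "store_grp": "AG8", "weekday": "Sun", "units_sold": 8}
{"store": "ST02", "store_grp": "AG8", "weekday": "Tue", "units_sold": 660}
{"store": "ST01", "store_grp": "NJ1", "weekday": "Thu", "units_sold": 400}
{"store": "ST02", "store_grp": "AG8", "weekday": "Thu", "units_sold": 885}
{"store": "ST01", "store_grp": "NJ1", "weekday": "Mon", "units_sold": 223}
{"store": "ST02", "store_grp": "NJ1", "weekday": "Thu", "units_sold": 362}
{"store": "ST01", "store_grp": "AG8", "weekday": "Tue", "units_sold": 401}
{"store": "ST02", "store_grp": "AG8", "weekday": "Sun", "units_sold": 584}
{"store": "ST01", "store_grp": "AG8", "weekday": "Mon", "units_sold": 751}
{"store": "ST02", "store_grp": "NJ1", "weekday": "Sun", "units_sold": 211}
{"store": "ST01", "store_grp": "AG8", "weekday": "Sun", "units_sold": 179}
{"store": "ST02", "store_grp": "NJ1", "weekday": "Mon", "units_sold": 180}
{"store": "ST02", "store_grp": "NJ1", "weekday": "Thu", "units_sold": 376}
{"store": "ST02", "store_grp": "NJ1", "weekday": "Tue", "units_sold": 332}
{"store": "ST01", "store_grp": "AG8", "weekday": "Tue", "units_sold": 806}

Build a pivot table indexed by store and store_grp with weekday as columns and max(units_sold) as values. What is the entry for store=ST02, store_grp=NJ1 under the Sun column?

Rows with store=ST02, store_grp=NJ1 and weekday=Sun: units_sold values are 831, 518, 504, 211.
max(831, 518, 504, 211) = 831.

831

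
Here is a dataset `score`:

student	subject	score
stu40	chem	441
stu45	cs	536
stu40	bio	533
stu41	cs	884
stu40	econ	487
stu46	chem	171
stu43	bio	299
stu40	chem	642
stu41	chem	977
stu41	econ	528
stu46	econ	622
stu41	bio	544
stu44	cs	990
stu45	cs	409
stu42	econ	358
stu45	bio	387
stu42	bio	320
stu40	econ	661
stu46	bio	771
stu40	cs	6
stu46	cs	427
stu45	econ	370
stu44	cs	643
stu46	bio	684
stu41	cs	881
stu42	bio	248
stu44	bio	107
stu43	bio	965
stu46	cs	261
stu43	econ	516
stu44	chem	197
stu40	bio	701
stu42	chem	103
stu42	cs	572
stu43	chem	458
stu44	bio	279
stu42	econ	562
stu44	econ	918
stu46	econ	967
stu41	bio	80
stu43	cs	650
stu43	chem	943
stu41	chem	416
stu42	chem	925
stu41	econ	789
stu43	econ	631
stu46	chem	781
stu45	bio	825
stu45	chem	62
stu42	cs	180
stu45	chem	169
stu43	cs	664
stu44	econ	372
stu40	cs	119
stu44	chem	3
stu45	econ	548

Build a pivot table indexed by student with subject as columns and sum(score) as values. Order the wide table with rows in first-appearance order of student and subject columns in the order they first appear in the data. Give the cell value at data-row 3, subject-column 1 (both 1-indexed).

1393

With rows in first-appearance order of student, row 3 is student=stu41. subject columns in first-appearance order: chem, cs, bio, econ; column 1 is chem.
Long rows with student=stu41, subject=chem: 977 + 416 = 1393.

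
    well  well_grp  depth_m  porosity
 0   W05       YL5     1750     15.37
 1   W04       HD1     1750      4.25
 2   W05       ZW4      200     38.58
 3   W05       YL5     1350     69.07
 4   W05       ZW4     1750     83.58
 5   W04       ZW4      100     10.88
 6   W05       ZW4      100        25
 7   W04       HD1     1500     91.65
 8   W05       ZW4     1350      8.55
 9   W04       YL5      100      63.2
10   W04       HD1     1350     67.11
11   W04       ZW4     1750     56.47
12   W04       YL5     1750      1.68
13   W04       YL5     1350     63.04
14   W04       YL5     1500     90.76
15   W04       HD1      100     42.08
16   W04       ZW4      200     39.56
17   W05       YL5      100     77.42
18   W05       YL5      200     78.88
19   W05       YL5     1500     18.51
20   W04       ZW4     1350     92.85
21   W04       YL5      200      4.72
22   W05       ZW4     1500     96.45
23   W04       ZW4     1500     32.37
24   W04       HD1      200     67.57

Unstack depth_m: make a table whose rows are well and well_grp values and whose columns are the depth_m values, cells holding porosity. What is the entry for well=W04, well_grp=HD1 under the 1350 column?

Wide layout: rows indexed by well and well_grp, columns are the 5 distinct depth_m values (1750, 200, 1350, 100, 1500).
Cell (well=W04, well_grp=HD1, depth_m=1350) draws from the long row where well=W04, well_grp=HD1 and depth_m=1350, which has porosity=67.11.

67.11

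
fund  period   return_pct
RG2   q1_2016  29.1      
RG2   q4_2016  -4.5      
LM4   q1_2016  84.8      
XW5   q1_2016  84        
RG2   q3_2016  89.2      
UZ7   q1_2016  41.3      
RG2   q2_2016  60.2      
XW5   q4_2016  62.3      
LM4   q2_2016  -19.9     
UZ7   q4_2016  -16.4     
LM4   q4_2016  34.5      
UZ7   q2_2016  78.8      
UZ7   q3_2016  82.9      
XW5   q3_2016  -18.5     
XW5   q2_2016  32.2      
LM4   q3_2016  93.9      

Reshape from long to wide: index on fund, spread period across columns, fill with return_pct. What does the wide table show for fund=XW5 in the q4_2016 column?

62.3

Wide layout: rows indexed by fund, columns are the 4 distinct period values (q1_2016, q4_2016, q3_2016, q2_2016).
Cell (fund=XW5, period=q4_2016) draws from the long row where fund=XW5 and period=q4_2016, which has return_pct=62.3.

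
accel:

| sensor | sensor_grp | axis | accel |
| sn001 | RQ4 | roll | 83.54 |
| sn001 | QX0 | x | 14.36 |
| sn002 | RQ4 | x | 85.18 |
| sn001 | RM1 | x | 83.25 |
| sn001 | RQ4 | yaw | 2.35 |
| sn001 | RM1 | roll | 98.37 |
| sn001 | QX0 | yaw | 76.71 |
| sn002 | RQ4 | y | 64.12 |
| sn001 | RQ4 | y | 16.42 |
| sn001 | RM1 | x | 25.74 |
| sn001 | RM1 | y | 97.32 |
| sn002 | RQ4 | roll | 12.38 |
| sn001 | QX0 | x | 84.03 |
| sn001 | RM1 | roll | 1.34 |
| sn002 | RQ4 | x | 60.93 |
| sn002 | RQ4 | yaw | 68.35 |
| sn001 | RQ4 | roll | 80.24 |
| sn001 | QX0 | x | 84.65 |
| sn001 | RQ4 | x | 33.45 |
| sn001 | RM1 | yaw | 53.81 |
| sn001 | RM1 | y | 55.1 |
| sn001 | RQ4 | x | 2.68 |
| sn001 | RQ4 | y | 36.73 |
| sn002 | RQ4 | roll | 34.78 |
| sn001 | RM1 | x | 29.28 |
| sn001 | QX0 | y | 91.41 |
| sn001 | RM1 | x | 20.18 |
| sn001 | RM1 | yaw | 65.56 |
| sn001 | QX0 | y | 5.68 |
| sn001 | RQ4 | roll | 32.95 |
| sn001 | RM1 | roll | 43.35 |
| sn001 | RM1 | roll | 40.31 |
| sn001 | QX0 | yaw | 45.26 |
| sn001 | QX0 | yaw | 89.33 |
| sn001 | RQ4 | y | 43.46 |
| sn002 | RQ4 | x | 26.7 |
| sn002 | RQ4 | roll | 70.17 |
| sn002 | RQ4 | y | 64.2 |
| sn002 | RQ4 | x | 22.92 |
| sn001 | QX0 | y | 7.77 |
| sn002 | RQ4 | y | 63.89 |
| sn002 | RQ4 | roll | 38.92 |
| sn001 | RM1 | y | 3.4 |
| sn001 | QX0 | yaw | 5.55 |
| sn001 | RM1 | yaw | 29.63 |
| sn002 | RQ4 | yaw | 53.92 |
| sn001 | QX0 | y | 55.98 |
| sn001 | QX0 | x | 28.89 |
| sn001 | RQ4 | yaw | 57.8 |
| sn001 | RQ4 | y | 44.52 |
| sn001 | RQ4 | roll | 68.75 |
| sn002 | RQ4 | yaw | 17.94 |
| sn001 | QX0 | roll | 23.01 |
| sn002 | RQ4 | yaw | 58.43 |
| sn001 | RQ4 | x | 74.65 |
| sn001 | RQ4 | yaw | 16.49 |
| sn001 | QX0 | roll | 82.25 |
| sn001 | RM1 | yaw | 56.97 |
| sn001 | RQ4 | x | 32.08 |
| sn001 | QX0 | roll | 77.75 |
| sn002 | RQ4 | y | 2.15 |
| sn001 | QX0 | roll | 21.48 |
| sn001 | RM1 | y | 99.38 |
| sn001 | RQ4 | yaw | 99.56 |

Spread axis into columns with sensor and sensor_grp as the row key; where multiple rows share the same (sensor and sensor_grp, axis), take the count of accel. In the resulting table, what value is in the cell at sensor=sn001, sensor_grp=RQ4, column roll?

4

Rows with sensor=sn001, sensor_grp=RQ4 and axis=roll: accel values are 83.54, 80.24, 32.95, 68.75.
4 rows match — count = 4.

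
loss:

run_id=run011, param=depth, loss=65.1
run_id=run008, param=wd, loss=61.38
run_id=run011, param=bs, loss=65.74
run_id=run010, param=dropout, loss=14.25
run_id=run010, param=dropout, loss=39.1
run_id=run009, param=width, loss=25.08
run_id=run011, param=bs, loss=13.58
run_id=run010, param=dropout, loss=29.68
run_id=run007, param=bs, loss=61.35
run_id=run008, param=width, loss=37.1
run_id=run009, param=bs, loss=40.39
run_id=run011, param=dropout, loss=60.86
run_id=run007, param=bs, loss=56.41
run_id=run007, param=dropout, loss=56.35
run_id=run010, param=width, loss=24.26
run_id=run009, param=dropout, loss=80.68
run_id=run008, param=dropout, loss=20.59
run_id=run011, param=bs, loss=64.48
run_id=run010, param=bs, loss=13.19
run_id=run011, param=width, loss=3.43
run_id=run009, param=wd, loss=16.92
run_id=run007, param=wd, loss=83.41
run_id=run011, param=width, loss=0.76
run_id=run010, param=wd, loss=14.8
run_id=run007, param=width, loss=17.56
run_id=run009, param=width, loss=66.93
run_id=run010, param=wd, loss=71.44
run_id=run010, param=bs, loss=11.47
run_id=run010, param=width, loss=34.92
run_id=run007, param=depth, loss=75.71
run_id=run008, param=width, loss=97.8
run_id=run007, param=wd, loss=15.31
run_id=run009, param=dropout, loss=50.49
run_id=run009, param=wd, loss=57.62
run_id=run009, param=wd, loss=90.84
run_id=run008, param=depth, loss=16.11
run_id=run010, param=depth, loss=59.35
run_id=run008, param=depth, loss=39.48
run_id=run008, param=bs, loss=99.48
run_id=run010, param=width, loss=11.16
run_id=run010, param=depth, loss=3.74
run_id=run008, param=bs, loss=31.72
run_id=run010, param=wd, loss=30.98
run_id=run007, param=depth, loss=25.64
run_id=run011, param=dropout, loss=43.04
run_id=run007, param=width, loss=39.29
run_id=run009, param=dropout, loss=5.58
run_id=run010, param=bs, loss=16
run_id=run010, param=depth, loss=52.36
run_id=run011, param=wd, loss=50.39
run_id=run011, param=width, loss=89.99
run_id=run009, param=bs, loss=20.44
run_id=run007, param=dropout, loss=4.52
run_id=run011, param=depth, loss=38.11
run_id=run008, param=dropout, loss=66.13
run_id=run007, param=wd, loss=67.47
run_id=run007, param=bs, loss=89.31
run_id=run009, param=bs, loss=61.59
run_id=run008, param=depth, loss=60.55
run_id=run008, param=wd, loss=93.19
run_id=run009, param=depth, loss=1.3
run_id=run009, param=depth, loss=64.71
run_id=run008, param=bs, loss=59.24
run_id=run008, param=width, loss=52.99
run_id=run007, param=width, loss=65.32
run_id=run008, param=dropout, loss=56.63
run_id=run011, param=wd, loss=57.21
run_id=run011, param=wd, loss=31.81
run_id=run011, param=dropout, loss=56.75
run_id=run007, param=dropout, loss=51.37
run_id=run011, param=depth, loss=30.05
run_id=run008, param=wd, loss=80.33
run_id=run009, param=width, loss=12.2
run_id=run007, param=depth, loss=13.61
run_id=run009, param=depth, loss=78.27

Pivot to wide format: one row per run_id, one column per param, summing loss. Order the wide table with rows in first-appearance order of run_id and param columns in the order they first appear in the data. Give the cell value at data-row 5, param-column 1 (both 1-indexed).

114.96

With rows in first-appearance order of run_id, row 5 is run_id=run007. param columns in first-appearance order: depth, wd, bs, dropout, width; column 1 is depth.
Long rows with run_id=run007, param=depth: 75.71 + 25.64 + 13.61 = 114.96.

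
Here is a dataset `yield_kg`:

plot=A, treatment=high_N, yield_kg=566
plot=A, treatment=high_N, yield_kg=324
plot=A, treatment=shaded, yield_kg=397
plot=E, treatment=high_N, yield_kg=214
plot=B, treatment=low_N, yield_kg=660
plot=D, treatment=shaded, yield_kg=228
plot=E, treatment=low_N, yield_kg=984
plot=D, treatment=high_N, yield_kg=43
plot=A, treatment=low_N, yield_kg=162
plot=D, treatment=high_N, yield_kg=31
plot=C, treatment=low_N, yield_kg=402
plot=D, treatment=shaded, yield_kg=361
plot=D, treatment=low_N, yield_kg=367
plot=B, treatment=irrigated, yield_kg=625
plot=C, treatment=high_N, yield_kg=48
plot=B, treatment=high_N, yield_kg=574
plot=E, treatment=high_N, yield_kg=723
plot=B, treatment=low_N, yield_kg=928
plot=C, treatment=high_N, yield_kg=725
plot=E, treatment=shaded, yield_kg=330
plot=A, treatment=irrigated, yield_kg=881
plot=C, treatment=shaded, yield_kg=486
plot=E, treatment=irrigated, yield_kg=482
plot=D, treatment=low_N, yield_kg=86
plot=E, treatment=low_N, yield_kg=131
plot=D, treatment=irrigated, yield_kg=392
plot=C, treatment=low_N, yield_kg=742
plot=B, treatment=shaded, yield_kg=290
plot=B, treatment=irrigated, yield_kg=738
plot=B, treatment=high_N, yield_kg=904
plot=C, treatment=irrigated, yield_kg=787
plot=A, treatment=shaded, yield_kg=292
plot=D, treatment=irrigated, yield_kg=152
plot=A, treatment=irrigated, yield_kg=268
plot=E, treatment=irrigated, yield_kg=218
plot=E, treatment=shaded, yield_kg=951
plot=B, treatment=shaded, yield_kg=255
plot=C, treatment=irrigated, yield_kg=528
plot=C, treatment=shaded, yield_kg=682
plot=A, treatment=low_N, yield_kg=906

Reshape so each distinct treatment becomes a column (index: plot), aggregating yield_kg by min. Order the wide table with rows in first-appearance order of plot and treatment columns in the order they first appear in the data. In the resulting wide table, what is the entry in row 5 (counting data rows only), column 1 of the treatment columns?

48

With rows in first-appearance order of plot, row 5 is plot=C. treatment columns in first-appearance order: high_N, shaded, low_N, irrigated; column 1 is high_N.
Long rows with plot=C, treatment=high_N: min(48, 725) = 48.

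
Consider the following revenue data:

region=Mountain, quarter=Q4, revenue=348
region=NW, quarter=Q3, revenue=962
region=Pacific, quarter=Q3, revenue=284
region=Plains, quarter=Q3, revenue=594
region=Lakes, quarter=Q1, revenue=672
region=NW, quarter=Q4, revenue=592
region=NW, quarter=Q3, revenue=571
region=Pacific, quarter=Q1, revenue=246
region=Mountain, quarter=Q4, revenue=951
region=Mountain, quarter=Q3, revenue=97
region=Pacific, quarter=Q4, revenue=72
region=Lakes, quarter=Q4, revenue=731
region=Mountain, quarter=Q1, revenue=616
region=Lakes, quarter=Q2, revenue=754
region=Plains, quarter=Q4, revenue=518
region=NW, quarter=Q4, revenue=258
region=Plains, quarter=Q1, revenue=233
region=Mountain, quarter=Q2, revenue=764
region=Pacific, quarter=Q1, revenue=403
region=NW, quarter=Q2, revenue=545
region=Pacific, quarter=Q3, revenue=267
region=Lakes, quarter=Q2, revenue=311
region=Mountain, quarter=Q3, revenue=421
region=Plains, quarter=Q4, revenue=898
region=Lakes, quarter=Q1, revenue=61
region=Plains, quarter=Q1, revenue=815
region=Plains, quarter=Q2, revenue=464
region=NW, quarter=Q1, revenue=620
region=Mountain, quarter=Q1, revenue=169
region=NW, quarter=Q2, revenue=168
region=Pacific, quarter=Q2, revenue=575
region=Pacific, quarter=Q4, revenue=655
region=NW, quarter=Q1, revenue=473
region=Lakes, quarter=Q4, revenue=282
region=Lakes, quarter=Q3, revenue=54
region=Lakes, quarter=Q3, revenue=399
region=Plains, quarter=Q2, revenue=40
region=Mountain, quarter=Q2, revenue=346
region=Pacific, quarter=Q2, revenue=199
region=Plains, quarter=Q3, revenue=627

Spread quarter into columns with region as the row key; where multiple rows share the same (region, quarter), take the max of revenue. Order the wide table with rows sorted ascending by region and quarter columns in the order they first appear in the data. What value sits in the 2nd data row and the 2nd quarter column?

421

With rows sorted ascending by region, row 2 is region=Mountain. quarter columns in first-appearance order: Q4, Q3, Q1, Q2; column 2 is Q3.
Long rows with region=Mountain, quarter=Q3: max(97, 421) = 421.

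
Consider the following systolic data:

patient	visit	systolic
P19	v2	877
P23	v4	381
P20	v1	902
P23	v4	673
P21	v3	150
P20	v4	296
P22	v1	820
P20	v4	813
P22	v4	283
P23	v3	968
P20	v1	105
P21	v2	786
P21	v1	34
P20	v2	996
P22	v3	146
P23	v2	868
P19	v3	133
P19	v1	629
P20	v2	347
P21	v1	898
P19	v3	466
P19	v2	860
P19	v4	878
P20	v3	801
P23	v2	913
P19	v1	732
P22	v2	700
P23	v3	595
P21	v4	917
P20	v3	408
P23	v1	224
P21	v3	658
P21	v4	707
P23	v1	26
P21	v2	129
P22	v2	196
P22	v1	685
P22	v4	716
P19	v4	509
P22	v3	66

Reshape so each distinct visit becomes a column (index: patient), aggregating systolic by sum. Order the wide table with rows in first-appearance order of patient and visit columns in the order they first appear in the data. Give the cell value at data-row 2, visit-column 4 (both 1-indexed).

With rows in first-appearance order of patient, row 2 is patient=P23. visit columns in first-appearance order: v2, v4, v1, v3; column 4 is v3.
Long rows with patient=P23, visit=v3: 968 + 595 = 1563.

1563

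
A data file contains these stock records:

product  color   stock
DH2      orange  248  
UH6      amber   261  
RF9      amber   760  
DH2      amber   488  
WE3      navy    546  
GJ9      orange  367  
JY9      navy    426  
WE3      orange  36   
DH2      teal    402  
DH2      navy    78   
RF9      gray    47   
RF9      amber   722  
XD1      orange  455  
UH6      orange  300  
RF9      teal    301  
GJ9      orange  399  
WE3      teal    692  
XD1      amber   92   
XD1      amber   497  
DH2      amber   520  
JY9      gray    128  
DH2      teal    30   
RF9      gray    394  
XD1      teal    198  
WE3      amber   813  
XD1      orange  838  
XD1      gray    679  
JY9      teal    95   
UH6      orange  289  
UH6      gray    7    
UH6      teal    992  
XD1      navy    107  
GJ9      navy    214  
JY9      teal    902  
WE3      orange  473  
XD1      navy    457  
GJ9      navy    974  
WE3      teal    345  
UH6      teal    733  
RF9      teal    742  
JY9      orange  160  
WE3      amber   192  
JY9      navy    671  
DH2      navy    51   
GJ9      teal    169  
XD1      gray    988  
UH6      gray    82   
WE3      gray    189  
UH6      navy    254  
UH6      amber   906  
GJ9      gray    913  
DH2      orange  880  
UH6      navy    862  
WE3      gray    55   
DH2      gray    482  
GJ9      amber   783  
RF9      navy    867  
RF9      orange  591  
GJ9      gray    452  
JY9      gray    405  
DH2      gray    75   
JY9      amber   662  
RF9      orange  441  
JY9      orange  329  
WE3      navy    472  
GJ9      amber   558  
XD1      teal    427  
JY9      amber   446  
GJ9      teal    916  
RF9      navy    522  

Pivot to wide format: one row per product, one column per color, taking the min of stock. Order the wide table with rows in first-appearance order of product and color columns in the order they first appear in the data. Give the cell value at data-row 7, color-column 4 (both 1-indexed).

198

With rows in first-appearance order of product, row 7 is product=XD1. color columns in first-appearance order: orange, amber, navy, teal, gray; column 4 is teal.
Long rows with product=XD1, color=teal: min(198, 427) = 198.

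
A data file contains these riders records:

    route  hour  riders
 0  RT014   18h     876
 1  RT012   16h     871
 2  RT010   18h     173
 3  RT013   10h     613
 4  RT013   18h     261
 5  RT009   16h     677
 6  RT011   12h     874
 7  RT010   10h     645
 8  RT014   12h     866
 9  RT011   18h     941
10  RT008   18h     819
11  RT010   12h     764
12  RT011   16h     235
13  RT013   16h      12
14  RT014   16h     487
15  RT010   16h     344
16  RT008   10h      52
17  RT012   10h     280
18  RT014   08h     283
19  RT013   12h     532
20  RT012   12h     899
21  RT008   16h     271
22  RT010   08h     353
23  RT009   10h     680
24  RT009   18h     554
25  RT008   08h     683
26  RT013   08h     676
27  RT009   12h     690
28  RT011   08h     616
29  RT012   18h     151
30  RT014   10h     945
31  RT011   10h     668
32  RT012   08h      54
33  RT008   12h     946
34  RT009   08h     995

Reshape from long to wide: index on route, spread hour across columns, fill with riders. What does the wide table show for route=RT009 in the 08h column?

Wide layout: rows indexed by route, columns are the 5 distinct hour values (18h, 16h, 10h, 12h, 08h).
Cell (route=RT009, hour=08h) draws from the long row where route=RT009 and hour=08h, which has riders=995.

995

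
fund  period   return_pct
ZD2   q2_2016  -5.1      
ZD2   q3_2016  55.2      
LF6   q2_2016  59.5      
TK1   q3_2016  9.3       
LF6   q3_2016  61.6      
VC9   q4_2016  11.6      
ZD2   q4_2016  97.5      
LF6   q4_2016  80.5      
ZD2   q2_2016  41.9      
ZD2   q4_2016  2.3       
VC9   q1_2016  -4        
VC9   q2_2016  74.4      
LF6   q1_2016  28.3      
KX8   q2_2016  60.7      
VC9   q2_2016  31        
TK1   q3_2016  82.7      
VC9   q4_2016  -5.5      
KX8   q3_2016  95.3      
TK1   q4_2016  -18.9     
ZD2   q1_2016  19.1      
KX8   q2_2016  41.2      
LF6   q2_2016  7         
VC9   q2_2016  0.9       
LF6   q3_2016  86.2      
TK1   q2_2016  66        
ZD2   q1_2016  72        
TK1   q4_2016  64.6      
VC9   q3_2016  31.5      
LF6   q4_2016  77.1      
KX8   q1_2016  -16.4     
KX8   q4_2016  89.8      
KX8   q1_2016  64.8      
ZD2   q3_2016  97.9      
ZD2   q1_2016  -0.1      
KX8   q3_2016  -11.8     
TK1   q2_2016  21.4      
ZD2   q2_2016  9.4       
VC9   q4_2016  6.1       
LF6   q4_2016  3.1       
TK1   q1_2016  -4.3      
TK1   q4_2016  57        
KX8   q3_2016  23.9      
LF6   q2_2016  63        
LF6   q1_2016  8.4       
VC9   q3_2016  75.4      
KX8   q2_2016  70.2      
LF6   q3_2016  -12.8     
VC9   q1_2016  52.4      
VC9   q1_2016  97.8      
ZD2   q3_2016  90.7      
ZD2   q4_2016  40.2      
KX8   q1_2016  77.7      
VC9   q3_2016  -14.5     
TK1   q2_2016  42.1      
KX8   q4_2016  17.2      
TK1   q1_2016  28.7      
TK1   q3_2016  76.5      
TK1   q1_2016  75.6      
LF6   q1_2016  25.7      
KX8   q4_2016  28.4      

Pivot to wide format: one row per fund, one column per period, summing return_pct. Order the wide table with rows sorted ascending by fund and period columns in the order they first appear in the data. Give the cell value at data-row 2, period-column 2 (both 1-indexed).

With rows sorted ascending by fund, row 2 is fund=LF6. period columns in first-appearance order: q2_2016, q3_2016, q4_2016, q1_2016; column 2 is q3_2016.
Long rows with fund=LF6, period=q3_2016: 61.6 + 86.2 + -12.8 = 135.

135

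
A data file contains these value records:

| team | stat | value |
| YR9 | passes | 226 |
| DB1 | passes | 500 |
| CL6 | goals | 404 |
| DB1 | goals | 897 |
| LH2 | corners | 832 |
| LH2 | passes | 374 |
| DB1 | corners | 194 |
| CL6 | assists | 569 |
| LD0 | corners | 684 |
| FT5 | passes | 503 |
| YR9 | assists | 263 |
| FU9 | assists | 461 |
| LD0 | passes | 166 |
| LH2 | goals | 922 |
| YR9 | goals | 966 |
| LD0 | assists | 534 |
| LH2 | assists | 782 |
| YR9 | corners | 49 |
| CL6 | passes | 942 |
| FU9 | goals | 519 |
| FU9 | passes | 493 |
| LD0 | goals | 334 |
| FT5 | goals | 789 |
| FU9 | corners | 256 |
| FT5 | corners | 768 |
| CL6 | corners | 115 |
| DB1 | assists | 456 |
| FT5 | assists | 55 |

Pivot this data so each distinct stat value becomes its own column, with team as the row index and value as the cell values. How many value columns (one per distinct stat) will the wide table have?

4 distinct stat values: assists, passes, goals, corners.

4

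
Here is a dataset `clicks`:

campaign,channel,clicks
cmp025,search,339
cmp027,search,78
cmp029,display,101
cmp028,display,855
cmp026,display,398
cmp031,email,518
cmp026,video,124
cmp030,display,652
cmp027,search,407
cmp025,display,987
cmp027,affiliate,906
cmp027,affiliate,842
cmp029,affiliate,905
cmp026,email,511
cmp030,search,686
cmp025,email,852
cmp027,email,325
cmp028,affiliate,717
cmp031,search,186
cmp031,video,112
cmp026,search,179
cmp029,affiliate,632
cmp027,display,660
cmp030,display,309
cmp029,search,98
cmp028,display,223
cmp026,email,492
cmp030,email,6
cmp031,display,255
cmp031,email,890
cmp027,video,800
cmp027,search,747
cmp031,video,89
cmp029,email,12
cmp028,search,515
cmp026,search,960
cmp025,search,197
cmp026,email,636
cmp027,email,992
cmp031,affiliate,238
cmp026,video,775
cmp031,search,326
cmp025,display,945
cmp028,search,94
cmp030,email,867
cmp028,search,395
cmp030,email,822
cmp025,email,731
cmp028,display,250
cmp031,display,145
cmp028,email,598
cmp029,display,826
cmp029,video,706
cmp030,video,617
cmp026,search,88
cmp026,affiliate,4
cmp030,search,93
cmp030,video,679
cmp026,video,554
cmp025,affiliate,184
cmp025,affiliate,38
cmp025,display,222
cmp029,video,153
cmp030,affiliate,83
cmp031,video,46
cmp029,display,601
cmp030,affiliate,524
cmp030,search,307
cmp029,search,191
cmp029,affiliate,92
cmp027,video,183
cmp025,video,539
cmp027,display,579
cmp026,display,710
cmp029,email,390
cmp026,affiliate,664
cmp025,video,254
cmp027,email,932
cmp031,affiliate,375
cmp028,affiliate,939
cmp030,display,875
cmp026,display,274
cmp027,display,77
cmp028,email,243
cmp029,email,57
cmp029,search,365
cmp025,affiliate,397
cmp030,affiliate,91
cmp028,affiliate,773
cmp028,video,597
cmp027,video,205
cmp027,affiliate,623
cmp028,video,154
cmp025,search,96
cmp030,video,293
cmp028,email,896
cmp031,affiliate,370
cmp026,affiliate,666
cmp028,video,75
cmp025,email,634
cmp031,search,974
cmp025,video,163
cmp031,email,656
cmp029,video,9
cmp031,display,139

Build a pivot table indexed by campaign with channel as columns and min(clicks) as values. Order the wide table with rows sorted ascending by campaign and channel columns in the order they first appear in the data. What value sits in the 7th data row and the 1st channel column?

With rows sorted ascending by campaign, row 7 is campaign=cmp031. channel columns in first-appearance order: search, display, email, video, affiliate; column 1 is search.
Long rows with campaign=cmp031, channel=search: min(186, 326, 974) = 186.

186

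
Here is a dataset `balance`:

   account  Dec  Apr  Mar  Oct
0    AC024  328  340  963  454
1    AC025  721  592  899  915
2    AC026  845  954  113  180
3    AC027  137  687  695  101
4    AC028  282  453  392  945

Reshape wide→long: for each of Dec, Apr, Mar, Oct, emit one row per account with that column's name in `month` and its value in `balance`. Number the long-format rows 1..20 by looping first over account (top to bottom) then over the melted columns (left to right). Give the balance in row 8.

20 rows total (5 × 4). Row 8: index ⌊(8-1)/4⌋ = 1 into account → AC025; (8-1) mod 4 = 3 into the melted columns → Oct.
So row 8 is (AC025, Oct, 915); balance = 915.

915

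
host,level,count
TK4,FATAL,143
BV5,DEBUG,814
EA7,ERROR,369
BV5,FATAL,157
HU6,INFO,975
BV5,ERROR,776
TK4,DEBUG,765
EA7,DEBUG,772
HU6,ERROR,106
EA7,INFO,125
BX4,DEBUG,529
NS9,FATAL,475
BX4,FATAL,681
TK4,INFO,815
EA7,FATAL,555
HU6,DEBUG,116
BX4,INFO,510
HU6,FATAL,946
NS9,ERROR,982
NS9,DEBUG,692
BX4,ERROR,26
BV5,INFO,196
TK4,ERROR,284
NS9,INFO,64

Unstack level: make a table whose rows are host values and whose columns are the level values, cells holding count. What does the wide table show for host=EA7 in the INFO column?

125

Wide layout: rows indexed by host, columns are the 4 distinct level values (FATAL, DEBUG, ERROR, INFO).
Cell (host=EA7, level=INFO) draws from the long row where host=EA7 and level=INFO, which has count=125.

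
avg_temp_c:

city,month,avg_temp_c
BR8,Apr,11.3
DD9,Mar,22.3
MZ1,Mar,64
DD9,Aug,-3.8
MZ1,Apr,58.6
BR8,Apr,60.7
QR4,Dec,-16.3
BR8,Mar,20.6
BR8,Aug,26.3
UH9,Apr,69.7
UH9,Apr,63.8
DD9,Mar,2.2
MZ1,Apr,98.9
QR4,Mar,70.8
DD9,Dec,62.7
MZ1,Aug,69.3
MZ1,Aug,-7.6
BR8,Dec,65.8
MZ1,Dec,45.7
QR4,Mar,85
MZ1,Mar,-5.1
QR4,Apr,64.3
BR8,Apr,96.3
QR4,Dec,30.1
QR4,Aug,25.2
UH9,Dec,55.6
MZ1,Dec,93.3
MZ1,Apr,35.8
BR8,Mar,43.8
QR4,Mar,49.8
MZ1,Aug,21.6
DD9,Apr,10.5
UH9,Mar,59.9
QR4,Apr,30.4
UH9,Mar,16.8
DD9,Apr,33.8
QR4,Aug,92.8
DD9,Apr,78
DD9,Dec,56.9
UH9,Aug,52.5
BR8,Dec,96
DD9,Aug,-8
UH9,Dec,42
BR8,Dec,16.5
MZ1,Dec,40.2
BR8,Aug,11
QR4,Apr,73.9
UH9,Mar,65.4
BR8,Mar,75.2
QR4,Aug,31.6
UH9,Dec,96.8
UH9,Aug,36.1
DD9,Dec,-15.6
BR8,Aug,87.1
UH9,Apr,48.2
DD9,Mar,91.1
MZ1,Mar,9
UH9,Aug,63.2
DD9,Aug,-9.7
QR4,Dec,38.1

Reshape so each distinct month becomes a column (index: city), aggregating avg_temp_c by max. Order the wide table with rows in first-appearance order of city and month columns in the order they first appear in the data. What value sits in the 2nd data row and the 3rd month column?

With rows in first-appearance order of city, row 2 is city=DD9. month columns in first-appearance order: Apr, Mar, Aug, Dec; column 3 is Aug.
Long rows with city=DD9, month=Aug: max(-3.8, -8, -9.7) = -3.8.

-3.8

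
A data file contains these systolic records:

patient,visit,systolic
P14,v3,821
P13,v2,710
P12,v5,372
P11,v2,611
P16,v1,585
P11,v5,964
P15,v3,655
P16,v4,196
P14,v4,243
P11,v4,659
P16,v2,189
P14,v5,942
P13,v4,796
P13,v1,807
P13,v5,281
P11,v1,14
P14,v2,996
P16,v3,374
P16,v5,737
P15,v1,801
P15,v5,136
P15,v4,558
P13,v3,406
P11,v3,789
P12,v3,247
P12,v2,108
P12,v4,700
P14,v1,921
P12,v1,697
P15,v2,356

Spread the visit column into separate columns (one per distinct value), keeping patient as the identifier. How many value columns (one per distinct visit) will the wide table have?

5

5 distinct visit values: v1, v2, v3, v4, v5.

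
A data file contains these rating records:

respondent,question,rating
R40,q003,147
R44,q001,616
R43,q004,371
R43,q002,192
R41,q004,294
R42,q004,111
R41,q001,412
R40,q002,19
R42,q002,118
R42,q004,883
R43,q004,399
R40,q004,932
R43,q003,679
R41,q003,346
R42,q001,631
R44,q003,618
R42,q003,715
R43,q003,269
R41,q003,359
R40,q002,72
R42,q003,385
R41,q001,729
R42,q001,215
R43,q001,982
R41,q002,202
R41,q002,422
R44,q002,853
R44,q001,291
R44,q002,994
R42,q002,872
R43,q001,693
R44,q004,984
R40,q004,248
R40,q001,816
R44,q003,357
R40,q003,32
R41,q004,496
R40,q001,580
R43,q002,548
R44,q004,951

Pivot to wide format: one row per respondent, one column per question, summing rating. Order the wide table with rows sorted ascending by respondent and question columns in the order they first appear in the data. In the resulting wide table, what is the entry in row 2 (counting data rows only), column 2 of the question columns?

1141

With rows sorted ascending by respondent, row 2 is respondent=R41. question columns in first-appearance order: q003, q001, q004, q002; column 2 is q001.
Long rows with respondent=R41, question=q001: 412 + 729 = 1141.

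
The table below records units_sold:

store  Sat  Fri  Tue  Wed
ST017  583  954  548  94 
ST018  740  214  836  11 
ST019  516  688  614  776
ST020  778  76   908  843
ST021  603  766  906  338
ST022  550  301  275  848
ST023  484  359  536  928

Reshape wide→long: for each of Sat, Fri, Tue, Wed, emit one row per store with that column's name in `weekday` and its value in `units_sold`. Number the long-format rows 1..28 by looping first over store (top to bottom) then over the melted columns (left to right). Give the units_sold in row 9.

516

28 rows total (7 × 4). Row 9: index ⌊(9-1)/4⌋ = 2 into store → ST019; (9-1) mod 4 = 0 into the melted columns → Sat.
So row 9 is (ST019, Sat, 516); units_sold = 516.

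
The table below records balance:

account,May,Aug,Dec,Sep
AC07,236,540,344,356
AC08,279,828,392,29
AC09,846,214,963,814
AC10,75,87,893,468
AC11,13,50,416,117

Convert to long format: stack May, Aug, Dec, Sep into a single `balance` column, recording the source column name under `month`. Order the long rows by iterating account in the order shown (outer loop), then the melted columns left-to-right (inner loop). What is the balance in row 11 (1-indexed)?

963

20 rows total (5 × 4). Row 11: index ⌊(11-1)/4⌋ = 2 into account → AC09; (11-1) mod 4 = 2 into the melted columns → Dec.
So row 11 is (AC09, Dec, 963); balance = 963.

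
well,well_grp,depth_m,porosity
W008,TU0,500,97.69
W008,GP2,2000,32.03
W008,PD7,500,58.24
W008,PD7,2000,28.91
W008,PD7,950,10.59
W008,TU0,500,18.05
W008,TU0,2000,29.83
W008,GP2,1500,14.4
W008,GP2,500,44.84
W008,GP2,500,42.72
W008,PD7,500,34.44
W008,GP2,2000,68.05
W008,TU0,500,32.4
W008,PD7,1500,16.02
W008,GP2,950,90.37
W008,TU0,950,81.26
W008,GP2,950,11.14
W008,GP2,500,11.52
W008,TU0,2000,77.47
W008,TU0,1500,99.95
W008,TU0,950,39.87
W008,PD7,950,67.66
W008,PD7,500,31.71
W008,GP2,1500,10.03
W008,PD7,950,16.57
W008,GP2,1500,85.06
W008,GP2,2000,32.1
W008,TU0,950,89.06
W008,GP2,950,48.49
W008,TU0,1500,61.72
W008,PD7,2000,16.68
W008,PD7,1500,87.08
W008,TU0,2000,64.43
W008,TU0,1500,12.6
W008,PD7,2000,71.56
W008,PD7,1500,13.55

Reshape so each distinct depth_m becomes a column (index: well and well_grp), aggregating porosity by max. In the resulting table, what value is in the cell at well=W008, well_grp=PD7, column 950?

Rows with well=W008, well_grp=PD7 and depth_m=950: porosity values are 10.59, 67.66, 16.57.
max(10.59, 67.66, 16.57) = 67.66.

67.66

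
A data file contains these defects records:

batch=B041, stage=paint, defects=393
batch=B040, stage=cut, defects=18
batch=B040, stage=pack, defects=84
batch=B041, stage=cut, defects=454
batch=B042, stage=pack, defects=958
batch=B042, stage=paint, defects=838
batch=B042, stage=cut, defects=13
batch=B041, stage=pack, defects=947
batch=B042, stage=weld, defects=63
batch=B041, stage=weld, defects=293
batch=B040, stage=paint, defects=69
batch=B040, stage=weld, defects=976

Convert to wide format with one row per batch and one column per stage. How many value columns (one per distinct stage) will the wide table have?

4 distinct stage values: cut, paint, pack, weld.

4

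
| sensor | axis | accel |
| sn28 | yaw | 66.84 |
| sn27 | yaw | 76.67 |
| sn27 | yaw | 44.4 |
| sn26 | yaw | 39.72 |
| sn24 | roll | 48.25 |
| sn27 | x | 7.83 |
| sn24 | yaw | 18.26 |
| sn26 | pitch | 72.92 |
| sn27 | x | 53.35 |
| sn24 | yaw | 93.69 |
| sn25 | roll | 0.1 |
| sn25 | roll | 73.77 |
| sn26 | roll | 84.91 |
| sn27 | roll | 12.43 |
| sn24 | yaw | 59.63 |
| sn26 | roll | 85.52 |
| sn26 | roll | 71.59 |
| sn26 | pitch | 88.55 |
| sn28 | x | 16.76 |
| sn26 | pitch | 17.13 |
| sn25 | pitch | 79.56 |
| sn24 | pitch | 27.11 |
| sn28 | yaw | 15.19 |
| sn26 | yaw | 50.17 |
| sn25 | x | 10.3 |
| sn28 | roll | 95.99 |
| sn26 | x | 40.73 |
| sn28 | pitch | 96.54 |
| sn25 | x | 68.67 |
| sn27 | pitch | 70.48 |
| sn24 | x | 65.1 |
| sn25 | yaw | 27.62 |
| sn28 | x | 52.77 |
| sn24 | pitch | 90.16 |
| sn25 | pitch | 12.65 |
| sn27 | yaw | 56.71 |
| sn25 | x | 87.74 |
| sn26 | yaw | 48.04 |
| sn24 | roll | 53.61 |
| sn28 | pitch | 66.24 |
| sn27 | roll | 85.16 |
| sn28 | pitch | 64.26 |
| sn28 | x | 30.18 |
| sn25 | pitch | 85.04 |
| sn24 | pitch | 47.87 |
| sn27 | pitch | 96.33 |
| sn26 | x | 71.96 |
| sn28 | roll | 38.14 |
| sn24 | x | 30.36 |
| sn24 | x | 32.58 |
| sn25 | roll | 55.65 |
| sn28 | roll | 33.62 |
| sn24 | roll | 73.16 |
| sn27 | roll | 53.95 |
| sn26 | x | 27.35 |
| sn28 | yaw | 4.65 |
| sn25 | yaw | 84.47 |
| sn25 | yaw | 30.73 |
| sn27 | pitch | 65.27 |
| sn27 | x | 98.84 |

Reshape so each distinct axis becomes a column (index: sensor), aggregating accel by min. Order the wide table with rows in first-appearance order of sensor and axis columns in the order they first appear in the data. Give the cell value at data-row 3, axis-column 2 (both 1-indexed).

With rows in first-appearance order of sensor, row 3 is sensor=sn26. axis columns in first-appearance order: yaw, roll, x, pitch; column 2 is roll.
Long rows with sensor=sn26, axis=roll: min(84.91, 85.52, 71.59) = 71.59.

71.59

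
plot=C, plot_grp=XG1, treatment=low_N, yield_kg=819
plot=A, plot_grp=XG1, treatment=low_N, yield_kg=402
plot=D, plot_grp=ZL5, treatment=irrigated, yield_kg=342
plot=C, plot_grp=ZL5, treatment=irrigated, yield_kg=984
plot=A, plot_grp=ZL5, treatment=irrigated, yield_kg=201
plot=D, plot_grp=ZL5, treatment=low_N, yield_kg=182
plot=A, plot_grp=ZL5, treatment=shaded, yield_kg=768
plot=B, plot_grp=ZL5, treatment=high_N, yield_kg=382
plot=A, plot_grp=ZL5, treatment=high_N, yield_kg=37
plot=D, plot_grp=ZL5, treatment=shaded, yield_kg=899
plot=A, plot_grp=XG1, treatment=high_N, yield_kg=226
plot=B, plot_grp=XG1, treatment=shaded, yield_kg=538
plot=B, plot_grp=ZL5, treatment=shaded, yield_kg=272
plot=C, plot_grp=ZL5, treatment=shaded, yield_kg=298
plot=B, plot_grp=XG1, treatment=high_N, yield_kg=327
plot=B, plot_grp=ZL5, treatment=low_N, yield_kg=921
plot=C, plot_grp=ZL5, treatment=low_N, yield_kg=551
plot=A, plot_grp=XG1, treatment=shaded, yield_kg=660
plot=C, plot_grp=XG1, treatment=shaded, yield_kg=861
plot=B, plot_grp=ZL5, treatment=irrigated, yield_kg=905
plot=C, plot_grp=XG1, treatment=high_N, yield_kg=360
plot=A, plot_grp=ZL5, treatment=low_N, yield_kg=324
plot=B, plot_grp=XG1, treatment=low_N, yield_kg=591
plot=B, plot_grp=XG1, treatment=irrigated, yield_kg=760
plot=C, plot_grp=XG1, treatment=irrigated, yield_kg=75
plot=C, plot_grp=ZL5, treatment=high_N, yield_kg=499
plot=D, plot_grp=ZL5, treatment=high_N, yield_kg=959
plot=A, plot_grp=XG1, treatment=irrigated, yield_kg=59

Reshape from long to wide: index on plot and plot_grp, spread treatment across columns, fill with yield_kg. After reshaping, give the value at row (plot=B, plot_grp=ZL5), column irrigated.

905

Wide layout: rows indexed by plot and plot_grp, columns are the 4 distinct treatment values (low_N, irrigated, shaded, high_N).
Cell (plot=B, plot_grp=ZL5, treatment=irrigated) draws from the long row where plot=B, plot_grp=ZL5 and treatment=irrigated, which has yield_kg=905.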